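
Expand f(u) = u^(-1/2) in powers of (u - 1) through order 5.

-63*(u - 1)^5/256 + 35*(u - 1)^4/128 - 5*(u - 1)^3/16 + 3*(u - 1)^2/8 - (u - 1)/2 + 1

[(u - 1)^0] = 1;  [(u - 1)^1] = -1/2;  [(u - 1)^2] = 3/8;  [(u - 1)^3] = -5/16;  [(u - 1)^4] = 35/128;  [(u - 1)^5] = -63/256.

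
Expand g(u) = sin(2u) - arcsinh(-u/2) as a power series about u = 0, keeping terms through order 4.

-65*u^3/48 + 5*u/2

Expand each term separately and add.
g(0) = 0
g′(0) = 5/2
g′′(0) = 0
g′′′(0) = -65/8
g^(4)(0) = 0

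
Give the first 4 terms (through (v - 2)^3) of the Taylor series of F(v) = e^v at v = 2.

(v - 2)^3*e^(2)/6 + (v - 2)^2*e^(2)/2 + (v - 2)*e^(2) + e^(2)

Differentiate repeatedly and evaluate at the center.
F(2) = e^(2)
F′(2) = e^(2)
F′′(2) = e^(2)
F′′′(2) = e^(2)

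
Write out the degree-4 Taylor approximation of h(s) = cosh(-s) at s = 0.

s^4/24 + s^2/2 + 1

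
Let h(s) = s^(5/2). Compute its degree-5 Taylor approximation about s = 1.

3*(s - 1)^5/256 - 5*(s - 1)^4/128 + 5*(s - 1)^3/16 + 15*(s - 1)^2/8 + 5*(s - 1)/2 + 1

Use the known series and substitute for the argument.
[(s - 1)^0] = 1;  [(s - 1)^1] = 5/2;  [(s - 1)^2] = 15/8;  [(s - 1)^3] = 5/16;  [(s - 1)^4] = -5/128;  [(s - 1)^5] = 3/256.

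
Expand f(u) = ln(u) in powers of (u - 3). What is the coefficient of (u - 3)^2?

-1/18

f(3) = ln(3)
f′(3) = 1/3
f′′(3) = -1/9
The Taylor polynomial is Σ f^(k)(3)/k! · (u - 3)^k.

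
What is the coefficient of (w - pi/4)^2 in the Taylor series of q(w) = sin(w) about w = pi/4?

-sqrt(2)/4

[(w - pi/4)^0] = sqrt(2)/2;  [(w - pi/4)^1] = sqrt(2)/2;  [(w - pi/4)^2] = -sqrt(2)/4.
So c_2 = q′′(pi/4)/2! = -sqrt(2)/4.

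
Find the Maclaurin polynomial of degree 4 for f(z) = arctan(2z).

Differentiate repeatedly and evaluate at the center.
[z^0] = 0;  [z^1] = 2;  [z^2] = 0;  [z^3] = -8/3;  [z^4] = 0.

-8*z^3/3 + 2*z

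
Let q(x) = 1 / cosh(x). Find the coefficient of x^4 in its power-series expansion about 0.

5/24

Divide the numerator series by the denominator series (power-series long division).
[x^0] = 1;  [x^1] = 0;  [x^2] = -1/2;  [x^3] = 0;  [x^4] = 5/24.
So c_4 = q^(4)(0)/4! = 5/24.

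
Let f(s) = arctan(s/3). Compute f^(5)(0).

Apply the Taylor formula c_k = f^(k)(a)/k!.
The coefficient of s^5 in the expansion is 1/1215, so f^(5)(0) = 5! * (1/1215) = 8/81.

8/81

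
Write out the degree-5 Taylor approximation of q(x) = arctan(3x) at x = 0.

243*x^5/5 - 9*x^3 + 3*x

[x^0] = 0;  [x^1] = 3;  [x^2] = 0;  [x^3] = -9;  [x^4] = 0;  [x^5] = 243/5.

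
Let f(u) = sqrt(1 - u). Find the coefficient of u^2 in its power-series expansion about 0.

f(0) = 1
f′(0) = -1/2
f′′(0) = -1/4
Dividing each by k! gives the coefficients c_0, ..., c_2.

-1/8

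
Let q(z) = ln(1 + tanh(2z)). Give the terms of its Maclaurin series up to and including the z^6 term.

Compose series: expand the inner function first, then feed it into the outer expansion.
q(0) = 0
q′(0) = 2
q′′(0) = -4
q′′′(0) = 0
q^(4)(0) = 32
q^(5)(0) = 0
q^(6)(0) = -1024

-64*z^6/45 + 4*z^4/3 - 2*z^2 + 2*z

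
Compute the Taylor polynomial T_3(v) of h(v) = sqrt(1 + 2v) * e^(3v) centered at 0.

Expand each factor separately, then convolve coefficients.

8*v^3 + 7*v^2 + 4*v + 1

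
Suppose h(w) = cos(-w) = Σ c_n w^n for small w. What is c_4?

Differentiate repeatedly and evaluate at the center.
h(0) = 1
h′(0) = 0
h′′(0) = -1
h′′′(0) = 0
h^(4)(0) = 1
So c_4 = h^(4)(0)/4! = 1/24.

1/24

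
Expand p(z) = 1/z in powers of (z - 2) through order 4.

(z - 2)^4/32 - (z - 2)^3/16 + (z - 2)^2/8 - (z - 2)/4 + 1/2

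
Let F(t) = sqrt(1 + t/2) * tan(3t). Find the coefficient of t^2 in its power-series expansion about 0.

3/4

Write out both Maclaurin series and multiply, keeping only the needed powers.
F(0) = 0
F′(0) = 3
F′′(0) = 3/2
So c_2 = F′′(0)/2! = 3/4.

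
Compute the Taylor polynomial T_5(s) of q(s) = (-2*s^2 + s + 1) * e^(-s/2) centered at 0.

Shift and add copies of the series according to the polynomial's terms.
q(0) = 1
q′(0) = 1/2
q′′(0) = -19/4
q′′′(0) = 53/8
q^(4)(0) = -103/16
q^(5)(0) = 169/32

169*s^5/3840 - 103*s^4/384 + 53*s^3/48 - 19*s^2/8 + s/2 + 1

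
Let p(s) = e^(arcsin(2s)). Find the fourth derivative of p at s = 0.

Plug the Maclaurin series of the inner function into that of the outer and collect terms.
From the series, [s^4] p = 10/3; multiply by 4! = 24 to get 80.

80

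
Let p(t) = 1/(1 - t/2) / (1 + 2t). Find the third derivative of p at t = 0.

-153/4

Write out both Maclaurin series and multiply, keeping only the needed powers.
From the series, [t^3] p = -51/8; multiply by 3! = 6 to get -153/4.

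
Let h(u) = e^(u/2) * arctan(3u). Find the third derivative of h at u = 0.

-207/4

Multiply the two series term by term and collect like powers.
The coefficient of u^3 in the expansion is -69/8, so h′′′(0) = 3! * (-69/8) = -207/4.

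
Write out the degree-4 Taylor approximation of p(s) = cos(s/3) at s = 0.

s^4/1944 - s^2/18 + 1

p(0) = 1
p′(0) = 0
p′′(0) = -1/9
p′′′(0) = 0
p^(4)(0) = 1/81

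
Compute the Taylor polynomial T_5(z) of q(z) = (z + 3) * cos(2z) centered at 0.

2*z^5/3 + 2*z^4 - 2*z^3 - 6*z^2 + z + 3

Distribute the polynomial across the series and collect like powers.
[z^0] = 3;  [z^1] = 1;  [z^2] = -6;  [z^3] = -2;  [z^4] = 2;  [z^5] = 2/3.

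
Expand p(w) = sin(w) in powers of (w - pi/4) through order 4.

p(pi/4) = sqrt(2)/2
p′(pi/4) = sqrt(2)/2
p′′(pi/4) = -sqrt(2)/2
p′′′(pi/4) = -sqrt(2)/2
p^(4)(pi/4) = sqrt(2)/2

sqrt(2)*(w - pi/4)^4/48 - sqrt(2)*(w - pi/4)^3/12 - sqrt(2)*(w - pi/4)^2/4 + sqrt(2)*(w - pi/4)/2 + sqrt(2)/2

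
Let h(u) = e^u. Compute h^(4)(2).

e^(2)

Differentiate repeatedly and evaluate at the center.
The coefficient of (u - 2)^4 in the expansion is e^(2)/24, so h^(4)(2) = 4! * (e^(2)/24) = e^(2).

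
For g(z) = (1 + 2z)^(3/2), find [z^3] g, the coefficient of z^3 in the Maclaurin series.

-1/2

Apply the Taylor formula c_k = f^(k)(a)/k!.
g(0) = 1
g′(0) = 3
g′′(0) = 3
g′′′(0) = -3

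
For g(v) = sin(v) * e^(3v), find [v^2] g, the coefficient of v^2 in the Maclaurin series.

3

Take the Cauchy product of the two expansions.
g(0) = 0
g′(0) = 1
g′′(0) = 6
So c_2 = g′′(0)/2! = 3.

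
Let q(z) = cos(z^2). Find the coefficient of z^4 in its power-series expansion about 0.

q(0) = 1
q′(0) = 0
q′′(0) = 0
q′′′(0) = 0
q^(4)(0) = -12

-1/2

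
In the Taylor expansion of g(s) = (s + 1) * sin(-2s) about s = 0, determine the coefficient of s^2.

Distribute the polynomial across the series and collect like powers.
g(0) = 0
g′(0) = -2
g′′(0) = -4
Dividing each by k! gives the coefficients c_0, ..., c_2.

-2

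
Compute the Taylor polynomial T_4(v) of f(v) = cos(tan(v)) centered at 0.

-7*v^4/24 - v^2/2 + 1

Substitute the inner expansion into the outer series and collect powers.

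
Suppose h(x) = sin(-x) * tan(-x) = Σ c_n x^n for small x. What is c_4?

Multiply the two series term by term and collect like powers.
[x^0] = 0;  [x^1] = 0;  [x^2] = 1;  [x^3] = 0;  [x^4] = 1/6.

1/6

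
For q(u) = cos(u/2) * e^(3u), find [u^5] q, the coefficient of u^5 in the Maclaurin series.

Multiply the two series term by term and collect like powers.
[u^0] = 1;  [u^1] = 3;  [u^2] = 35/8;  [u^3] = 33/8;  [u^4] = 1081/384;  [u^5] = 941/640.
So c_5 = q^(5)(0)/5! = 941/640.

941/640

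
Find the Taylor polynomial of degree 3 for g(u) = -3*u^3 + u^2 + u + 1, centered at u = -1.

-3*(u + 1)^3 + 10*(u + 1)^2 - 10*(u + 1) + 4

[(u + 1)^0] = 4;  [(u + 1)^1] = -10;  [(u + 1)^2] = 10;  [(u + 1)^3] = -3.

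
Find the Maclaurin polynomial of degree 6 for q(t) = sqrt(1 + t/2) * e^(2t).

417727*t^6/2949120 + 49553*t^5/122880 + 1947*t^4/2048 + 683*t^3/384 + 79*t^2/32 + 9*t/4 + 1

Expand each factor separately, then convolve coefficients.
q(0) = 1
q′(0) = 9/4
q′′(0) = 79/16
q′′′(0) = 683/64
q^(4)(0) = 5841/256
q^(5)(0) = 49553/1024
q^(6)(0) = 417727/4096
Then c_k = q^(k)(0)/k! gives each Taylor coefficient.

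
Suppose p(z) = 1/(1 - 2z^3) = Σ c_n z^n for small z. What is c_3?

c_3 = p′′′(0)/3! = 2.

2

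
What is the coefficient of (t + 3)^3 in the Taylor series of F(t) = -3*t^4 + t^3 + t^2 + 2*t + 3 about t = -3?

37

F(-3) = -264
F′(-3) = 347
F′′(-3) = -340
F′′′(-3) = 222
So c_3 = F′′′(-3)/3! = 37.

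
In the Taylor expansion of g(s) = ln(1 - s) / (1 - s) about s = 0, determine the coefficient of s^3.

-11/6

Write out both Maclaurin series and multiply, keeping only the needed powers.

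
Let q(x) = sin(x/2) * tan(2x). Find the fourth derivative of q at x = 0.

Multiply the two series term by term and collect like powers.
From the series, [x^4] q = 31/24; multiply by 4! = 24 to get 31.

31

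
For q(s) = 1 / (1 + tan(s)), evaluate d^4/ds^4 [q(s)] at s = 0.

40

Use the geometric series for the reciprocal, then substitute.
From the series, [s^4] q = 5/3; multiply by 4! = 24 to get 40.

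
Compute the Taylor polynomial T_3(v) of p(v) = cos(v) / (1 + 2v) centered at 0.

-7*v^3 + 7*v^2/2 - 2*v + 1

Multiply the two series term by term and collect like powers.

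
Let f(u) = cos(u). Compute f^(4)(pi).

-1

The coefficient of (u - pi)^4 in the expansion is -1/24, so f^(4)(pi) = 4! * (-1/24) = -1.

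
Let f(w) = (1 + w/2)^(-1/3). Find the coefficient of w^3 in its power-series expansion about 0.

-7/324

[w^0] = 1;  [w^1] = -1/6;  [w^2] = 1/18;  [w^3] = -7/324.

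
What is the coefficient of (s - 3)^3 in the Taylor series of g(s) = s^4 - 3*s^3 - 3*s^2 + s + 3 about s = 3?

Differentiate repeatedly and evaluate at the center.
g(3) = -21
g′(3) = 10
g′′(3) = 48
g′′′(3) = 54
So c_3 = g′′′(3)/3! = 9.

9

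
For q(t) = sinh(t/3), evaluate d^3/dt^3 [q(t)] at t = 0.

From the series, [t^3] q = 1/162; multiply by 3! = 6 to get 1/27.

1/27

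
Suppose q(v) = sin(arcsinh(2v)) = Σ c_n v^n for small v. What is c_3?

-8/3

Let u equal the inner series; expand the outer function in u and truncate.
q(0) = 0
q′(0) = 2
q′′(0) = 0
q′′′(0) = -16
So c_3 = q′′′(0)/3! = -8/3.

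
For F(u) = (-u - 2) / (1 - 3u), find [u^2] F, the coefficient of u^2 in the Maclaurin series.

-21

Multiply each power in the prefactor through the base expansion.
F(0) = -2
F′(0) = -7
F′′(0) = -42
Then c_k = F^(k)(0)/k! gives each Taylor coefficient.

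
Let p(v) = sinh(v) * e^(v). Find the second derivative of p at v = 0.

2

Multiply the two series term by term and collect like powers.
The coefficient of v^2 in the expansion is 1, so p′′(0) = 2! * (1) = 2.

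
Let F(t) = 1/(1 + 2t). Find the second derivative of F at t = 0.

8

The coefficient of t^2 in the expansion is 4, so F′′(0) = 2! * (4) = 8.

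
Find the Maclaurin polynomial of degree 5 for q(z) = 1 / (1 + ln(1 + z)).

-347*z^5/60 + 11*z^4/3 - 7*z^3/3 + 3*z^2/2 - z + 1

Expand as Σ (-1)^k u^k with u equal to the inner function's series.
q(0) = 1
q′(0) = -1
q′′(0) = 3
q′′′(0) = -14
q^(4)(0) = 88
q^(5)(0) = -694
Dividing each by k! gives the coefficients c_0, ..., c_5.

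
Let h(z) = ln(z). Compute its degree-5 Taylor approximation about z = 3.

(z - 3)^5/1215 - (z - 3)^4/324 + (z - 3)^3/81 - (z - 3)^2/18 + (z - 3)/3 + ln(3)

[(z - 3)^0] = ln(3);  [(z - 3)^1] = 1/3;  [(z - 3)^2] = -1/18;  [(z - 3)^3] = 1/81;  [(z - 3)^4] = -1/324;  [(z - 3)^5] = 1/1215.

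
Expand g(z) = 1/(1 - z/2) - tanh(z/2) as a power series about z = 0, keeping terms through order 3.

z^3/6 + z^2/4 + 1

Combine the two series term by term.
g(0) = 1
g′(0) = 0
g′′(0) = 1/2
g′′′(0) = 1
The Taylor polynomial is Σ g^(k)(0)/k! · z^k.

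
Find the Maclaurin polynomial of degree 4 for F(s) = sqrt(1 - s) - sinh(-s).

-5*s^4/128 + 5*s^3/48 - s^2/8 + s/2 + 1

Add the two expansions coefficient-wise.
F(0) = 1
F′(0) = 1/2
F′′(0) = -1/4
F′′′(0) = 5/8
F^(4)(0) = -15/16
Dividing each by k! gives the coefficients c_0, ..., c_4.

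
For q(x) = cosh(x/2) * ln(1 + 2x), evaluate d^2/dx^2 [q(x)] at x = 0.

-4

Multiply the two series term by term and collect like powers.
The coefficient of x^2 in the expansion is -2, so q′′(0) = 2! * (-2) = -4.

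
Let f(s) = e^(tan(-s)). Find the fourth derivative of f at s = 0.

Substitute the inner expansion into the outer series and collect powers.
From the series, [s^4] f = 3/8; multiply by 4! = 24 to get 9.

9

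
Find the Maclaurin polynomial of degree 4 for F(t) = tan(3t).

F(0) = 0
F′(0) = 3
F′′(0) = 0
F′′′(0) = 54
F^(4)(0) = 0
The Taylor polynomial is Σ F^(k)(0)/k! · t^k.

9*t^3 + 3*t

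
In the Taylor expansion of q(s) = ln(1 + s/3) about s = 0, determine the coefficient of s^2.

-1/18

Use the known series and substitute for the argument.
q(0) = 0
q′(0) = 1/3
q′′(0) = -1/9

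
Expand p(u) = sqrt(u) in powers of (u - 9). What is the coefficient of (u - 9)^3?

p(9) = 3
p′(9) = 1/6
p′′(9) = -1/108
p′′′(9) = 1/648
So c_3 = p′′′(9)/3! = 1/3888.

1/3888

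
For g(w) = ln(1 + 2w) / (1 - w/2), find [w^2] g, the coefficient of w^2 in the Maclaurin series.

Take the Cauchy product of the two expansions.
g(0) = 0
g′(0) = 2
g′′(0) = -2
So c_2 = g′′(0)/2! = -1.

-1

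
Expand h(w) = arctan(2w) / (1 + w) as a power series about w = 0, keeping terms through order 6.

-86*w^6/15 + 86*w^5/15 + 2*w^4/3 - 2*w^3/3 - 2*w^2 + 2*w

Multiply the two series term by term and collect like powers.
h(0) = 0
h′(0) = 2
h′′(0) = -4
h′′′(0) = -4
h^(4)(0) = 16
h^(5)(0) = 688
h^(6)(0) = -4128
Dividing each by k! gives the coefficients c_0, ..., c_6.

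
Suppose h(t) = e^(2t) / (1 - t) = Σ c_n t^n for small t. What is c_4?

7

Expand each factor separately, then convolve coefficients.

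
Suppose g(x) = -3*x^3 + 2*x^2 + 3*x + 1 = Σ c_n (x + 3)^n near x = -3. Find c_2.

Apply the Taylor formula c_k = f^(k)(a)/k!.
g(-3) = 91
g′(-3) = -90
g′′(-3) = 58
Dividing each by k! gives the coefficients c_0, ..., c_2.

29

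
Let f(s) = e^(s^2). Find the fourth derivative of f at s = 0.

The coefficient of s^4 in the expansion is 1/2, so f^(4)(0) = 4! * (1/2) = 12.

12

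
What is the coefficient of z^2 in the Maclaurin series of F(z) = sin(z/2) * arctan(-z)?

Expand each factor separately, then convolve coefficients.

-1/2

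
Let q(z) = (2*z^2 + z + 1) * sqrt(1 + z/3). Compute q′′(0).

Shift and add copies of the series according to the polynomial's terms.
The coefficient of z^2 in the expansion is 155/72, so q′′(0) = 2! * (155/72) = 155/36.

155/36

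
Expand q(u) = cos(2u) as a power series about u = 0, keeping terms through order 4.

Apply the Taylor formula c_k = f^(k)(a)/k!.

2*u^4/3 - 2*u^2 + 1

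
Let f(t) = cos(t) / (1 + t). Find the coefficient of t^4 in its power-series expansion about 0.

13/24

Expand each factor separately, then convolve coefficients.
So c_4 = f^(4)(0)/4! = 13/24.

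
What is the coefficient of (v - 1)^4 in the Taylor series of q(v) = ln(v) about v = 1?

q(1) = 0
q′(1) = 1
q′′(1) = -1
q′′′(1) = 2
q^(4)(1) = -6
So c_4 = q^(4)(1)/4! = -1/4.

-1/4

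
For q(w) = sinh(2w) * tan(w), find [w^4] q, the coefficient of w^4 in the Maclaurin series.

2

Write out both Maclaurin series and multiply, keeping only the needed powers.
So c_4 = q^(4)(0)/4! = 2.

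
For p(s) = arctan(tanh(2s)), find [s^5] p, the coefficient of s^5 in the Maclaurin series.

Substitute the inner expansion into the outer series and collect powers.
[s^0] = 0;  [s^1] = 2;  [s^2] = 0;  [s^3] = -16/3;  [s^4] = 0;  [s^5] = 64/3.
So c_5 = p^(5)(0)/5! = 64/3.

64/3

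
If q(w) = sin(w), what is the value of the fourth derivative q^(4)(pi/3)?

sqrt(3)/2

The coefficient of (w - pi/3)^4 in the expansion is sqrt(3)/48, so q^(4)(pi/3) = 4! * (sqrt(3)/48) = sqrt(3)/2.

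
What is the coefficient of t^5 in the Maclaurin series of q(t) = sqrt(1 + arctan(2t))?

Substitute the inner expansion into the outer series and collect powers.
So c_5 = q^(5)(0)/5! = 83/40.

83/40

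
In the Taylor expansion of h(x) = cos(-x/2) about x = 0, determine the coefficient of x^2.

h(0) = 1
h′(0) = 0
h′′(0) = -1/4
So c_2 = h′′(0)/2! = -1/8.

-1/8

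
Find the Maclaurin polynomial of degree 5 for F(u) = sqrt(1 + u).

Apply the Taylor formula c_k = f^(k)(a)/k!.
[u^0] = 1;  [u^1] = 1/2;  [u^2] = -1/8;  [u^3] = 1/16;  [u^4] = -5/128;  [u^5] = 7/256.

7*u^5/256 - 5*u^4/128 + u^3/16 - u^2/8 + u/2 + 1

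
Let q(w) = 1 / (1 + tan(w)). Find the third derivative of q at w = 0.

-8

Write 1/(1+u) = 1 - u + u^2 - u^3 + ... and substitute the series for u.
From the series, [w^3] q = -4/3; multiply by 3! = 6 to get -8.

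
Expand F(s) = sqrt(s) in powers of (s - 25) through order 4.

[(s - 25)^0] = 5;  [(s - 25)^1] = 1/10;  [(s - 25)^2] = -1/1000;  [(s - 25)^3] = 1/50000;  [(s - 25)^4] = -1/2000000.

-(s - 25)^4/2000000 + (s - 25)^3/50000 - (s - 25)^2/1000 + (s - 25)/10 + 5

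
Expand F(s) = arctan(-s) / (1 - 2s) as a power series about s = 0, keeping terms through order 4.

-22*s^4/3 - 11*s^3/3 - 2*s^2 - s

Write out both Maclaurin series and multiply, keeping only the needed powers.
F(0) = 0
F′(0) = -1
F′′(0) = -4
F′′′(0) = -22
F^(4)(0) = -176
Then c_k = F^(k)(0)/k! gives each Taylor coefficient.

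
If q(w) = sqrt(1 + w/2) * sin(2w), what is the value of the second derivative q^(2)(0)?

Expand each factor separately, then convolve coefficients.
From the series, [w^2] q = 1/2; multiply by 2! = 2 to get 1.

1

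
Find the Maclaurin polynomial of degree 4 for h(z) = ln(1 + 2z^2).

-2*z^4 + 2*z^2

[z^0] = 0;  [z^1] = 0;  [z^2] = 2;  [z^3] = 0;  [z^4] = -2.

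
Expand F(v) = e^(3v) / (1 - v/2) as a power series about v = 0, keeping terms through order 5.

899*v^5/160 + 115*v^4/16 + 61*v^3/8 + 25*v^2/4 + 7*v/2 + 1

Write out both Maclaurin series and multiply, keeping only the needed powers.
F(0) = 1
F′(0) = 7/2
F′′(0) = 25/2
F′′′(0) = 183/4
F^(4)(0) = 345/2
F^(5)(0) = 2697/4
Then c_k = F^(k)(0)/k! gives each Taylor coefficient.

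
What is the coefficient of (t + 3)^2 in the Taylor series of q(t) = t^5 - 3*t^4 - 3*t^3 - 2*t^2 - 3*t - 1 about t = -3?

c_2 = q′′(-3)/2! = -407.

-407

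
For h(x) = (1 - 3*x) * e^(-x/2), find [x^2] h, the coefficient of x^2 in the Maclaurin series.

Distribute the polynomial across the series and collect like powers.
[x^0] = 1;  [x^1] = -7/2;  [x^2] = 13/8.
So c_2 = h′′(0)/2! = 13/8.

13/8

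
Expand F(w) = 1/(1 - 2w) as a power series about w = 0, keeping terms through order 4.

Compute the successive derivatives at the expansion point and divide by k!.
F(0) = 1
F′(0) = 2
F′′(0) = 8
F′′′(0) = 48
F^(4)(0) = 384
Then c_k = F^(k)(0)/k! gives each Taylor coefficient.

16*w^4 + 8*w^3 + 4*w^2 + 2*w + 1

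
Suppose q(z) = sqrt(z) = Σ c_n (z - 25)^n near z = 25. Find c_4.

-1/2000000

c_4 = q^(4)(25)/4! = -1/2000000.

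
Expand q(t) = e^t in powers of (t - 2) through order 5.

q(2) = e^(2)
q′(2) = e^(2)
q′′(2) = e^(2)
q′′′(2) = e^(2)
q^(4)(2) = e^(2)
q^(5)(2) = e^(2)
The Taylor polynomial is Σ q^(k)(2)/k! · (t - 2)^k.

(t - 2)^5*e^(2)/120 + (t - 2)^4*e^(2)/24 + (t - 2)^3*e^(2)/6 + (t - 2)^2*e^(2)/2 + (t - 2)*e^(2) + e^(2)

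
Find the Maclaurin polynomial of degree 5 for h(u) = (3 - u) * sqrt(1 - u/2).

-u^5/8192 + u^4/2048 + u^3/128 + 5*u^2/32 - 7*u/4 + 3

Shift and add copies of the series according to the polynomial's terms.
h(0) = 3
h′(0) = -7/4
h′′(0) = 5/16
h′′′(0) = 3/64
h^(4)(0) = 3/256
h^(5)(0) = -15/1024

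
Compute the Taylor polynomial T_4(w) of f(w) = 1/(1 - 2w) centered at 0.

16*w^4 + 8*w^3 + 4*w^2 + 2*w + 1

f(0) = 1
f′(0) = 2
f′′(0) = 8
f′′′(0) = 48
f^(4)(0) = 384
The Taylor polynomial is Σ f^(k)(0)/k! · w^k.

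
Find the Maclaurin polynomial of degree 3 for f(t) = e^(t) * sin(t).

Write out both Maclaurin series and multiply, keeping only the needed powers.
f(0) = 0
f′(0) = 1
f′′(0) = 2
f′′′(0) = 2
Then c_k = f^(k)(0)/k! gives each Taylor coefficient.

t^3/3 + t^2 + t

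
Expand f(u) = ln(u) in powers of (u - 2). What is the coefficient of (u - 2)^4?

-1/64

Differentiate repeatedly and evaluate at the center.
f(2) = ln(2)
f′(2) = 1/2
f′′(2) = -1/4
f′′′(2) = 1/4
f^(4)(2) = -3/8
So c_4 = f^(4)(2)/4! = -1/64.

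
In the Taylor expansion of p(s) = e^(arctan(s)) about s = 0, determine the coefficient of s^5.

1/24

Let u equal the inner series; expand the outer function in u and truncate.
[s^0] = 1;  [s^1] = 1;  [s^2] = 1/2;  [s^3] = -1/6;  [s^4] = -7/24;  [s^5] = 1/24.
So c_5 = p^(5)(0)/5! = 1/24.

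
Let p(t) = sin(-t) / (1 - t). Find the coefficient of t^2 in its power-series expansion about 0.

Write out both Maclaurin series and multiply, keeping only the needed powers.
p(0) = 0
p′(0) = -1
p′′(0) = -2

-1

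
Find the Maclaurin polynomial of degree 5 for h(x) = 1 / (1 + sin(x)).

-61*x^5/120 + 2*x^4/3 - 5*x^3/6 + x^2 - x + 1

Use the geometric series for the reciprocal, then substitute.
[x^0] = 1;  [x^1] = -1;  [x^2] = 1;  [x^3] = -5/6;  [x^4] = 2/3;  [x^5] = -61/120.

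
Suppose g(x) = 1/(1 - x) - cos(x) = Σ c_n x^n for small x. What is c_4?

23/24

Add the two expansions coefficient-wise.
g(0) = 0
g′(0) = 1
g′′(0) = 3
g′′′(0) = 6
g^(4)(0) = 23
So c_4 = g^(4)(0)/4! = 23/24.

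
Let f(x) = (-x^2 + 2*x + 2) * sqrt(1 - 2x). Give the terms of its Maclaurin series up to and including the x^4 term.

-7*x^4/4 - x^3 - 4*x^2 + 2

Shift and add copies of the series according to the polynomial's terms.
[x^0] = 2;  [x^1] = 0;  [x^2] = -4;  [x^3] = -1;  [x^4] = -7/4.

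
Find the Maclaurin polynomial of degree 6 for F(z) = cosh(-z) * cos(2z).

13*z^6/80 - 7*z^4/24 - 3*z^2/2 + 1

Take the Cauchy product of the two expansions.
[z^0] = 1;  [z^1] = 0;  [z^2] = -3/2;  [z^3] = 0;  [z^4] = -7/24;  [z^5] = 0;  [z^6] = 13/80.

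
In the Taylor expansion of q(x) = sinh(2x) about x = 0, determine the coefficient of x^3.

q(0) = 0
q′(0) = 2
q′′(0) = 0
q′′′(0) = 8
The Taylor polynomial is Σ q^(k)(0)/k! · x^k.

4/3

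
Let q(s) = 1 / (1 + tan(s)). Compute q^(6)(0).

Use the geometric series for the reciprocal, then substitute.
From the series, [s^6] q = 122/45; multiply by 6! = 720 to get 1952.

1952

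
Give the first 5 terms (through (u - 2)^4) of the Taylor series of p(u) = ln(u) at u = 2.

-(u - 2)^4/64 + (u - 2)^3/24 - (u - 2)^2/8 + (u - 2)/2 + ln(2)

p(2) = ln(2)
p′(2) = 1/2
p′′(2) = -1/4
p′′′(2) = 1/4
p^(4)(2) = -3/8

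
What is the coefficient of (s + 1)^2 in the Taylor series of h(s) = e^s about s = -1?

e^(-1)/2

[(s + 1)^0] = e^(-1);  [(s + 1)^1] = e^(-1);  [(s + 1)^2] = e^(-1)/2.
So c_2 = h′′(-1)/2! = e^(-1)/2.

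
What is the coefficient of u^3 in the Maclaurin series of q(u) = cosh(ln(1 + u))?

-1/2

Let u equal the inner series; expand the outer function in u and truncate.
q(0) = 1
q′(0) = 0
q′′(0) = 1
q′′′(0) = -3
So c_3 = q′′′(0)/3! = -1/2.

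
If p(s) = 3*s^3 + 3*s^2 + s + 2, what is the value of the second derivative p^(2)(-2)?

Differentiate repeatedly and evaluate at the center.
The coefficient of (s + 2)^2 in the expansion is -15, so p′′(-2) = 2! * (-15) = -30.

-30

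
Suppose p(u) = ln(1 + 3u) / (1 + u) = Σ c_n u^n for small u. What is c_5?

1707/20

Take the Cauchy product of the two expansions.
[u^0] = 0;  [u^1] = 3;  [u^2] = -15/2;  [u^3] = 33/2;  [u^4] = -147/4;  [u^5] = 1707/20.
So c_5 = p^(5)(0)/5! = 1707/20.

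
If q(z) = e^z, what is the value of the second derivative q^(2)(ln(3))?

Differentiate repeatedly and evaluate at the center.
The coefficient of (z - ln(3))^2 in the expansion is 3/2, so q′′(ln(3)) = 2! * (3/2) = 3.

3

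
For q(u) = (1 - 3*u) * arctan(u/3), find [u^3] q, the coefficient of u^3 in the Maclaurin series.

-1/81

Multiply each power in the prefactor through the base expansion.
[u^0] = 0;  [u^1] = 1/3;  [u^2] = -1;  [u^3] = -1/81.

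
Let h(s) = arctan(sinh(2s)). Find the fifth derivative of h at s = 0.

160

Substitute the inner expansion into the outer series and collect powers.
The coefficient of s^5 in the expansion is 4/3, so h^(5)(0) = 5! * (4/3) = 160.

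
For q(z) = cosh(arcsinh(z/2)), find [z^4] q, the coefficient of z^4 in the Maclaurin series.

Compose series: expand the inner function first, then feed it into the outer expansion.
So c_4 = q^(4)(0)/4! = -1/128.

-1/128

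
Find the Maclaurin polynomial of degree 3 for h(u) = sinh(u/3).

u^3/162 + u/3

Use the known series and substitute for the argument.
h(0) = 0
h′(0) = 1/3
h′′(0) = 0
h′′′(0) = 1/27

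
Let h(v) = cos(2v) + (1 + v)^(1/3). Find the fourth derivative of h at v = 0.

1216/81

Expand each term separately and add.
The coefficient of v^4 in the expansion is 152/243, so h^(4)(0) = 4! * (152/243) = 1216/81.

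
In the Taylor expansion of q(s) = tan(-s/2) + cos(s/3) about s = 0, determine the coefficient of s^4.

Add the two expansions coefficient-wise.
[s^0] = 1;  [s^1] = -1/2;  [s^2] = -1/18;  [s^3] = -1/24;  [s^4] = 1/1944.

1/1944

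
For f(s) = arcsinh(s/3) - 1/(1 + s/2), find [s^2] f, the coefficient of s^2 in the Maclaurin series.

-1/4

Combine the two series term by term.
[s^0] = -1;  [s^1] = 5/6;  [s^2] = -1/4.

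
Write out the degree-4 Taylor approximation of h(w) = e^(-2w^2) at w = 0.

h(0) = 1
h′(0) = 0
h′′(0) = -4
h′′′(0) = 0
h^(4)(0) = 48

2*w^4 - 2*w^2 + 1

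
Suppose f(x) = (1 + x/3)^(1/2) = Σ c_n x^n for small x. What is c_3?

f(0) = 1
f′(0) = 1/6
f′′(0) = -1/36
f′′′(0) = 1/72

1/432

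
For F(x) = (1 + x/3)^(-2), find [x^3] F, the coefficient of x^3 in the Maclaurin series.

F(0) = 1
F′(0) = -2/3
F′′(0) = 2/3
F′′′(0) = -8/9
The Taylor polynomial is Σ F^(k)(0)/k! · x^k.

-4/27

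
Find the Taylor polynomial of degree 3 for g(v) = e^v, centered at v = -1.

Differentiate repeatedly and evaluate at the center.

(v + 1)^3*e^(-1)/6 + (v + 1)^2*e^(-1)/2 + (v + 1)*e^(-1) + e^(-1)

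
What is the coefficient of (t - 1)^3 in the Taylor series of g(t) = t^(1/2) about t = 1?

Compute the successive derivatives at the expansion point and divide by k!.

1/16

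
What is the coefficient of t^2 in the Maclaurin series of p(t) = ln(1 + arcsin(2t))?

-2

Substitute the inner expansion into the outer series and collect powers.
So c_2 = p′′(0)/2! = -2.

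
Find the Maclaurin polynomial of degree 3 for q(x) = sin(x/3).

-x^3/162 + x/3

q(0) = 0
q′(0) = 1/3
q′′(0) = 0
q′′′(0) = -1/27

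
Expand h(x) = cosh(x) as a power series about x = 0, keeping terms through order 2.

x^2/2 + 1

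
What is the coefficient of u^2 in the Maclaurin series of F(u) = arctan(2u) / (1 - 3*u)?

6

Multiply the numerator's expansion by the denominator's geometric series.
F(0) = 0
F′(0) = 2
F′′(0) = 12
Dividing each by k! gives the coefficients c_0, ..., c_2.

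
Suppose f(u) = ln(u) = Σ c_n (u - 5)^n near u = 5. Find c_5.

1/15625

f(5) = ln(5)
f′(5) = 1/5
f′′(5) = -1/25
f′′′(5) = 2/125
f^(4)(5) = -6/625
f^(5)(5) = 24/3125
Then c_k = f^(k)(5)/k! gives each Taylor coefficient.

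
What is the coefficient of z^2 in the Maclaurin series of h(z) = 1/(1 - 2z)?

[z^0] = 1;  [z^1] = 2;  [z^2] = 4.

4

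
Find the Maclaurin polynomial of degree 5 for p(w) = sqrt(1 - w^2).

-w^4/8 - w^2/2 + 1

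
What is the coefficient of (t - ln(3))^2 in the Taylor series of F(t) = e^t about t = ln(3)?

[(t - ln(3))^0] = 3;  [(t - ln(3))^1] = 3;  [(t - ln(3))^2] = 3/2.
So c_2 = F′′(ln(3))/2! = 3/2.

3/2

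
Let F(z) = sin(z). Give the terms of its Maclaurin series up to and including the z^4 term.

-z^3/6 + z

Differentiate repeatedly and evaluate at the center.
[z^0] = 0;  [z^1] = 1;  [z^2] = 0;  [z^3] = -1/6;  [z^4] = 0.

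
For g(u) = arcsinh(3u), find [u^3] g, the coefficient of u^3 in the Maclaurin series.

-9/2

Use the known series and substitute for the argument.
g(0) = 0
g′(0) = 3
g′′(0) = 0
g′′′(0) = -27
Then c_k = g^(k)(0)/k! gives each Taylor coefficient.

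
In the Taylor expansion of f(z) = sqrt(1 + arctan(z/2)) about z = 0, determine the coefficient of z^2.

-1/32

Plug the Maclaurin series of the inner function into that of the outer and collect terms.
[z^0] = 1;  [z^1] = 1/4;  [z^2] = -1/32.
So c_2 = f′′(0)/2! = -1/32.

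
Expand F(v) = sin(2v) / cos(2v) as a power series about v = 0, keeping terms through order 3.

Invert the denominator's series and multiply.

8*v^3/3 + 2*v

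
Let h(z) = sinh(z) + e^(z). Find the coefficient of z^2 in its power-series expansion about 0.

Expand each term separately and add.
h(0) = 1
h′(0) = 2
h′′(0) = 1
So c_2 = h′′(0)/2! = 1/2.

1/2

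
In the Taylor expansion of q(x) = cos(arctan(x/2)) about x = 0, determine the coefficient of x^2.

Plug the Maclaurin series of the inner function into that of the outer and collect terms.
[x^0] = 1;  [x^1] = 0;  [x^2] = -1/8.
So c_2 = q′′(0)/2! = -1/8.

-1/8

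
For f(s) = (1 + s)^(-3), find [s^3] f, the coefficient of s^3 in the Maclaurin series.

-10

Use the known series and substitute for the argument.
[s^0] = 1;  [s^1] = -3;  [s^2] = 6;  [s^3] = -10.
So c_3 = f′′′(0)/3! = -10.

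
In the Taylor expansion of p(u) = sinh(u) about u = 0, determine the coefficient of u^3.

1/6

p(0) = 0
p′(0) = 1
p′′(0) = 0
p′′′(0) = 1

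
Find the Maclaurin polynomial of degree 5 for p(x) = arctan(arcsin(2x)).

52*x^5/15 - 4*x^3/3 + 2*x

Compose series: expand the inner function first, then feed it into the outer expansion.
p(0) = 0
p′(0) = 2
p′′(0) = 0
p′′′(0) = -8
p^(4)(0) = 0
p^(5)(0) = 416
The Taylor polynomial is Σ p^(k)(0)/k! · x^k.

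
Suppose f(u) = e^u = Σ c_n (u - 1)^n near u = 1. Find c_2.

Use the known series and substitute for the argument.

e/2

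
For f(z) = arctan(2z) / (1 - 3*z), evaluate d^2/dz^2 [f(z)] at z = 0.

12

Use 1/(1 - r) = Σ r^k on the denominator, then take the Cauchy product.
The coefficient of z^2 in the expansion is 6, so f′′(0) = 2! * (6) = 12.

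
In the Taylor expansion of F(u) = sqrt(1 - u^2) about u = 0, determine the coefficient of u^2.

c_2 = F′′(0)/2! = -1/2.

-1/2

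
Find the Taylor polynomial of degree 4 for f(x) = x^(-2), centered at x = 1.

5*(x - 1)^4 - 4*(x - 1)^3 + 3*(x - 1)^2 - 2*(x - 1) + 1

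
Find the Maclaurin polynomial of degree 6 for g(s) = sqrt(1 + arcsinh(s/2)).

-769*s^6/2949120 + 43*s^5/40960 + s^4/6144 - s^3/384 - s^2/32 + s/4 + 1

Substitute the inner expansion into the outer series and collect powers.
g(0) = 1
g′(0) = 1/4
g′′(0) = -1/16
g′′′(0) = -1/64
g^(4)(0) = 1/256
g^(5)(0) = 129/1024
g^(6)(0) = -769/4096
The Taylor polynomial is Σ g^(k)(0)/k! · s^k.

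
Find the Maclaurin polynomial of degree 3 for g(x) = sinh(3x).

g(0) = 0
g′(0) = 3
g′′(0) = 0
g′′′(0) = 27
The Taylor polynomial is Σ g^(k)(0)/k! · x^k.

9*x^3/2 + 3*x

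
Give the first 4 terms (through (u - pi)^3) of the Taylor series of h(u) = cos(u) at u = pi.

Differentiate repeatedly and evaluate at the center.

(u - pi)^2/2 - 1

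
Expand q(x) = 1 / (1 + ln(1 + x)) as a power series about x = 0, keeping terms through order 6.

Write 1/(1+u) = 1 - u + u^2 - u^3 + ... and substitute the series for u.

3289*x^6/360 - 347*x^5/60 + 11*x^4/3 - 7*x^3/3 + 3*x^2/2 - x + 1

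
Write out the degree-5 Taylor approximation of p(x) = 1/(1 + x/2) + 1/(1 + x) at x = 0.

Combine the two series term by term.
p(0) = 2
p′(0) = -3/2
p′′(0) = 5/2
p′′′(0) = -27/4
p^(4)(0) = 51/2
p^(5)(0) = -495/4

-33*x^5/32 + 17*x^4/16 - 9*x^3/8 + 5*x^2/4 - 3*x/2 + 2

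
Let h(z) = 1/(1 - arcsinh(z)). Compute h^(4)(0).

Compose series: expand the inner function first, then feed it into the outer expansion.
The coefficient of z^4 in the expansion is 2/3, so h^(4)(0) = 4! * (2/3) = 16.

16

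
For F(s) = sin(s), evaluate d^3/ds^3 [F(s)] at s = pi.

1

The coefficient of (s - pi)^3 in the expansion is 1/6, so F′′′(pi) = 3! * (1/6) = 1.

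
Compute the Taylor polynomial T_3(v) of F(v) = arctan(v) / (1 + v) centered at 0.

2*v^3/3 - v^2 + v

Expand each factor separately, then convolve coefficients.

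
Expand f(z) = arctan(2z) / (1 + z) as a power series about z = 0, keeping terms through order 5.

86*z^5/15 + 2*z^4/3 - 2*z^3/3 - 2*z^2 + 2*z

Write out both Maclaurin series and multiply, keeping only the needed powers.
f(0) = 0
f′(0) = 2
f′′(0) = -4
f′′′(0) = -4
f^(4)(0) = 16
f^(5)(0) = 688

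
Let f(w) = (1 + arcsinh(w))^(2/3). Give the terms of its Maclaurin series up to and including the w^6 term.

Substitute the inner expansion into the outer series and collect powers.
f(0) = 1
f′(0) = 2/3
f′′(0) = -2/9
f′′′(0) = -10/27
f^(4)(0) = 16/81
f^(5)(0) = 1298/243
f^(6)(0) = -7568/729

-473*w^6/32805 + 649*w^5/14580 + 2*w^4/243 - 5*w^3/81 - w^2/9 + 2*w/3 + 1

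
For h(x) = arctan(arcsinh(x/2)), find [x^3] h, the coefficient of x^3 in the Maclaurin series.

Compose series: expand the inner function first, then feed it into the outer expansion.
h(0) = 0
h′(0) = 1/2
h′′(0) = 0
h′′′(0) = -3/8

-1/16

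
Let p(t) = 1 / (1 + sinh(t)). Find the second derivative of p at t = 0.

Use the geometric series for the reciprocal, then substitute.
The coefficient of t^2 in the expansion is 1, so p′′(0) = 2! * (1) = 2.

2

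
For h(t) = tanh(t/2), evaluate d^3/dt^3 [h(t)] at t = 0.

Compute the successive derivatives at the expansion point and divide by k!.
The coefficient of t^3 in the expansion is -1/24, so h′′′(0) = 3! * (-1/24) = -1/4.

-1/4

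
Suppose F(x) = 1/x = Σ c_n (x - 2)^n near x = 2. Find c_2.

1/8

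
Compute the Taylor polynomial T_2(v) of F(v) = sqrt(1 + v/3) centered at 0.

[v^0] = 1;  [v^1] = 1/6;  [v^2] = -1/72.

-v^2/72 + v/6 + 1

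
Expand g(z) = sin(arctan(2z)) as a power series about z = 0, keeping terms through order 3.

Plug the Maclaurin series of the inner function into that of the outer and collect terms.
g(0) = 0
g′(0) = 2
g′′(0) = 0
g′′′(0) = -24
The Taylor polynomial is Σ g^(k)(0)/k! · z^k.

-4*z^3 + 2*z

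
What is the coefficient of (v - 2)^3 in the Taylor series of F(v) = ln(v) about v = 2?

F(2) = ln(2)
F′(2) = 1/2
F′′(2) = -1/4
F′′′(2) = 1/4
So c_3 = F′′′(2)/3! = 1/24.

1/24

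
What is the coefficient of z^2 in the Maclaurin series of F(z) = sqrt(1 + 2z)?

-1/2

c_2 = F′′(0)/2! = -1/2.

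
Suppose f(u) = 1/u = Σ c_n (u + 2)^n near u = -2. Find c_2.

-1/8

f(-2) = -1/2
f′(-2) = -1/4
f′′(-2) = -1/4
The Taylor polynomial is Σ f^(k)(-2)/k! · (u + 2)^k.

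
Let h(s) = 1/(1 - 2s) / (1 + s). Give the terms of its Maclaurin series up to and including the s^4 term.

11*s^4 + 5*s^3 + 3*s^2 + s + 1

Take the Cauchy product of the two expansions.
h(0) = 1
h′(0) = 1
h′′(0) = 6
h′′′(0) = 30
h^(4)(0) = 264
Dividing each by k! gives the coefficients c_0, ..., c_4.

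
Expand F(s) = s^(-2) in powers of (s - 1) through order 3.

Compute the successive derivatives at the expansion point and divide by k!.
F(1) = 1
F′(1) = -2
F′′(1) = 6
F′′′(1) = -24

-4*(s - 1)^3 + 3*(s - 1)^2 - 2*(s - 1) + 1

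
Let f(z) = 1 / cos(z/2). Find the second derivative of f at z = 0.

1/4

Invert the denominator's series and multiply.
From the series, [z^2] f = 1/8; multiply by 2! = 2 to get 1/4.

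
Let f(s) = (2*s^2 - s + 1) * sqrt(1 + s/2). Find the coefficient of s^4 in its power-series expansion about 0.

-149/2048

Multiply each power in the prefactor through the base expansion.
f(0) = 1
f′(0) = -3/4
f′′(0) = 55/16
f′′′(0) = 207/64
f^(4)(0) = -447/256
Then c_k = f^(k)(0)/k! gives each Taylor coefficient.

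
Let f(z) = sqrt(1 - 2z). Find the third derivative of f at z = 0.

Apply the Taylor formula c_k = f^(k)(a)/k!.
The coefficient of z^3 in the expansion is -1/2, so f′′′(0) = 3! * (-1/2) = -3.

-3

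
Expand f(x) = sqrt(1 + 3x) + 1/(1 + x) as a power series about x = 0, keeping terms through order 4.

Expand each term separately and add.

-277*x^4/128 + 11*x^3/16 - x^2/8 + x/2 + 2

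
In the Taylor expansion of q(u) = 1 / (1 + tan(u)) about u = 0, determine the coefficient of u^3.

Use the geometric series for the reciprocal, then substitute.
q(0) = 1
q′(0) = -1
q′′(0) = 2
q′′′(0) = -8
So c_3 = q′′′(0)/3! = -4/3.

-4/3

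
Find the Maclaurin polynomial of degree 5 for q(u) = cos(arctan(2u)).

Substitute the inner expansion into the outer series and collect powers.

6*u^4 - 2*u^2 + 1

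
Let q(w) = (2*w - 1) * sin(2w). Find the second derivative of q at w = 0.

8

Multiply each power in the prefactor through the base expansion.
The coefficient of w^2 in the expansion is 4, so q′′(0) = 2! * (4) = 8.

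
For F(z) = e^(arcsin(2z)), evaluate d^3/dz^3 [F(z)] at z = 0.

Substitute the inner expansion into the outer series and collect powers.
The coefficient of z^3 in the expansion is 8/3, so F′′′(0) = 3! * (8/3) = 16.

16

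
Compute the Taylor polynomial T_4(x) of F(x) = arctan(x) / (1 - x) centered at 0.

Expand 1/(denominator) as a geometric series and multiply by the numerator's series.
[x^0] = 0;  [x^1] = 1;  [x^2] = 1;  [x^3] = 2/3;  [x^4] = 2/3.

2*x^4/3 + 2*x^3/3 + x^2 + x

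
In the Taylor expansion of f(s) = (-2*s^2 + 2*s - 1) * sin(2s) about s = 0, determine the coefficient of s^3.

Multiply each power in the prefactor through the base expansion.
So c_3 = f′′′(0)/3! = -8/3.

-8/3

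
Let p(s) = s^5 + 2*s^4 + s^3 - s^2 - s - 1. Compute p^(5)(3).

The coefficient of (s - 3)^5 in the expansion is 1, so p^(5)(3) = 5! * (1) = 120.

120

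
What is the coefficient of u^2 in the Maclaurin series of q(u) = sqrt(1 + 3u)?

q(0) = 1
q′(0) = 3/2
q′′(0) = -9/4
Dividing each by k! gives the coefficients c_0, ..., c_2.

-9/8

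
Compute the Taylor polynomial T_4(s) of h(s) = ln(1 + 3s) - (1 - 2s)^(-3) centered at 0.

Add the two expansions coefficient-wise.
h(0) = -1
h′(0) = -3
h′′(0) = -57
h′′′(0) = -426
h^(4)(0) = -6246

-1041*s^4/4 - 71*s^3 - 57*s^2/2 - 3*s - 1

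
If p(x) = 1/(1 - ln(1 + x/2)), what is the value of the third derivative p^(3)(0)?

Let u equal the inner series; expand the outer function in u and truncate.
From the series, [x^3] p = 1/24; multiply by 3! = 6 to get 1/4.

1/4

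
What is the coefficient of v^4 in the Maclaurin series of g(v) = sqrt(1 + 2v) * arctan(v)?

Take the Cauchy product of the two expansions.

1/6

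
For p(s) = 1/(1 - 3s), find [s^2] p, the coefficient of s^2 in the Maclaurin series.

[s^0] = 1;  [s^1] = 3;  [s^2] = 9.

9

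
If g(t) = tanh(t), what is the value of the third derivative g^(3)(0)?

The coefficient of t^3 in the expansion is -1/3, so g′′′(0) = 3! * (-1/3) = -2.

-2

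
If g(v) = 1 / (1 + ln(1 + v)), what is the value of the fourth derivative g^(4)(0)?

Expand as Σ (-1)^k u^k with u equal to the inner function's series.
The coefficient of v^4 in the expansion is 11/3, so g^(4)(0) = 4! * (11/3) = 88.

88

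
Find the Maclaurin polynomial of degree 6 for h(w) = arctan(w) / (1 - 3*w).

1173*w^6/5 + 391*w^5/5 + 26*w^4 + 26*w^3/3 + 3*w^2 + w

Multiply the numerator's expansion by the denominator's geometric series.
h(0) = 0
h′(0) = 1
h′′(0) = 6
h′′′(0) = 52
h^(4)(0) = 624
h^(5)(0) = 9384
h^(6)(0) = 168912
The Taylor polynomial is Σ h^(k)(0)/k! · w^k.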